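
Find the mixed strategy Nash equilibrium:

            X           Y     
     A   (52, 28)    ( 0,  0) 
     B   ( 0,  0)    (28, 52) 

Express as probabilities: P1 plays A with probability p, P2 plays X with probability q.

p = 0.65, q = 0.35

Work:
Find probabilities that make opponent indifferent:
P2 chooses q to make P1 indifferent between A and B
P1 chooses p to make P2 indifferent between X and Y
Mixed NE: P1 plays (A: 0.65, B: 0.35), P2 plays (X: 0.35, Y: 0.65)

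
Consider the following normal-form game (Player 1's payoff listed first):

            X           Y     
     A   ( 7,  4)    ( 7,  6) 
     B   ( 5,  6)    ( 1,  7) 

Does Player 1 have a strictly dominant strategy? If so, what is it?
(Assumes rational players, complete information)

Yes, Player 1's strictly dominant strategy is A

Work:
A strategy strictly dominates another if it gives a strictly higher payoff against every opponent action. Compare each pair of P1's strategies column-by-column:
  A vs B: [7 vs 5, 7 vs 1] → A strictly dominates B
  B vs A: [5 vs 7, 1 vs 7] → B does not strictly dominate A (column X: 5 ≤ 7)
A strictly dominates every other strategy → strictly dominant.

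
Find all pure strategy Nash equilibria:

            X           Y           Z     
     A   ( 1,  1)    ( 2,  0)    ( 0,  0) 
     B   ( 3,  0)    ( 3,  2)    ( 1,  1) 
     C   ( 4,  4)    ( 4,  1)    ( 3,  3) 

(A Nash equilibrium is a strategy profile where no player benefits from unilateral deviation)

Nash equilibrium: (C, X)

Work:
Best responses:
  P1 vs X: payoffs [1, 3, 4] → best response C (payoff 4)
  P1 vs Y: payoffs [2, 3, 4] → best response C (payoff 4)
  P1 vs Z: payoffs [0, 1, 3] → best response C (payoff 3)
  P2 vs A: payoffs [1, 0, 0] → best response X (payoff 1)
  P2 vs B: payoffs [0, 2, 1] → best response Y (payoff 2)
  P2 vs C: payoffs [4, 1, 3] → best response X (payoff 4)
Mutual best responses: (C,X) → Nash equilibria.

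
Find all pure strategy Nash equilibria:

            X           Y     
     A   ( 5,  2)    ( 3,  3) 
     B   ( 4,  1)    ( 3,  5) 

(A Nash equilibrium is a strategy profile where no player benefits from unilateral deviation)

Nash equilibrium: (A, Y), (B, Y)

Work:
Best responses:
  P1 vs X: payoffs [5, 4] → best response A (payoff 5)
  P1 vs Y: payoffs [3, 3] → best response A/B (payoff 3)
  P2 vs A: payoffs [2, 3] → best response Y (payoff 3)
  P2 vs B: payoffs [1, 5] → best response Y (payoff 5)
Mutual best responses: (A,Y), (B,Y) → Nash equilibria.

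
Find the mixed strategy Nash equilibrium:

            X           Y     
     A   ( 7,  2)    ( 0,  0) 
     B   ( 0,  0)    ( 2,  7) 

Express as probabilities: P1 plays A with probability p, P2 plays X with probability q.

p = 0.7778, q = 0.2222

Work:
Find probabilities that make opponent indifferent:
P2 chooses q to make P1 indifferent between A and B
P1 chooses p to make P2 indifferent between X and Y
Mixed NE: P1 plays (A: 0.7778, B: 0.2222), P2 plays (X: 0.2222, Y: 0.7778)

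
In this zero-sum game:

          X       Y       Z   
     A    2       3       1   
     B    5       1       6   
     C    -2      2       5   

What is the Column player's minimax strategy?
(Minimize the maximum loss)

Column should play Y, value = 3

Work:
Column player minimizes Row's maximum payoff:
Column X: max payoff to Row = 5
Column Y: max payoff to Row = 3
Column Z: max payoff to Row = 6
Minimum is 3, achieved by column Y.
Minimax strategy: Y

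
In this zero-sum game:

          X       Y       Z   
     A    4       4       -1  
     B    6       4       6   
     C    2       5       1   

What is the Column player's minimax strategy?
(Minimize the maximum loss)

Column should play Y, value = 5

Work:
Column player minimizes Row's maximum payoff:
Column X: max payoff to Row = 6
Column Y: max payoff to Row = 5
Column Z: max payoff to Row = 6
Minimum is 5, achieved by column Y.
Minimax strategy: Y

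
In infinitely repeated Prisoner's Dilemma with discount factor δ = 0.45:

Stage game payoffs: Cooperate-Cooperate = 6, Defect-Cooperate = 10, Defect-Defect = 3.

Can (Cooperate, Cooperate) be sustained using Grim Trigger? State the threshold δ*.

δ* = 0.5714; since δ = 0.45 < 0.5714, cooperation cannot be sustained

Work:
For Grim Trigger:
Cooperate forever: 6/(1-δ)
Defect then punished: 10 + 3·δ/(1-δ)
Need: 6/(1-δ) ≥ 10 + 3·δ/(1-δ)
Solving: δ ≥ (T-R)/(T-P) = (10-6)/(10-3) = 0.5714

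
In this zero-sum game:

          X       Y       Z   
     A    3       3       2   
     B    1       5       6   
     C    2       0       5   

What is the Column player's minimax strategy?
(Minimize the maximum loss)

Column should play X, value = 3

Work:
Column player minimizes Row's maximum payoff:
Column X: max payoff to Row = 3
Column Y: max payoff to Row = 5
Column Z: max payoff to Row = 6
Minimum is 3, achieved by column X.
Minimax strategy: X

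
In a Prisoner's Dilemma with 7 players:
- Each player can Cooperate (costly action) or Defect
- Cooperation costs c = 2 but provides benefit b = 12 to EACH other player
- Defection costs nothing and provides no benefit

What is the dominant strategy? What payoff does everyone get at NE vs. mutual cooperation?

Dominant: Defect; NE payoff = 0; Coop payoff = 70

Work:
Defect dominates (saves cost c = 2, benefit to others is external)
NE: All defect → everyone gets 0
If all cooperate: each receives (6)×12 - 2 = 70
Social dilemma: 70 > 0 but NE gives 0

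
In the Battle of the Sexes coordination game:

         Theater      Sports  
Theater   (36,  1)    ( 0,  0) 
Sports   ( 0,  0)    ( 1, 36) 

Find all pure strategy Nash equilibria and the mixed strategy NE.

Pure NE: (Theater, Theater) and (Sports, Sports); Mixed NE: p = 0.973, q = 0.027

Work:
Check pure NE:
(Theater, Theater): (36, 1) - no unilateral deviation beneficial
(Sports, Sports): (1, 36) - no unilateral deviation beneficial
Mixed NE: P1 plays Theater with p = 0.973, P2 plays Theater with q = 0.027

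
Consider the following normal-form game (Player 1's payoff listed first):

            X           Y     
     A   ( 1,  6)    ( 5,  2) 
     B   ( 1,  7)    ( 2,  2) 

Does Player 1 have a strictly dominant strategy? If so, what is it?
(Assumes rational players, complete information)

No strictly dominant strategy exists for Player 1

Work:
A strategy strictly dominates another if it gives a strictly higher payoff against every opponent action. Compare each pair of P1's strategies column-by-column:
  A vs B: [1 vs 1, 5 vs 2] → A does not strictly dominate B (column X: 1 ≤ 1)
  B vs A: [1 vs 1, 2 vs 5] → B does not strictly dominate A (column X: 1 ≤ 1)
No single strategy strictly dominates all others → no strictly dominant strategy.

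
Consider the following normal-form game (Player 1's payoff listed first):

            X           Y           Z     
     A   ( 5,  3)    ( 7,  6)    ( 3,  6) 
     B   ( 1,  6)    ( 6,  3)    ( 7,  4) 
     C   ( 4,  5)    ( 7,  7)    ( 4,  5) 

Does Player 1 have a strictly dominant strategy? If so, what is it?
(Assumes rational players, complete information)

No strictly dominant strategy exists for Player 1

Work:
A strategy strictly dominates another if it gives a strictly higher payoff against every opponent action. Compare each pair of P1's strategies column-by-column:
  A vs B: [5 vs 1, 7 vs 6, 3 vs 7] → A does not strictly dominate B (column Z: 3 ≤ 7)
  A vs C: [5 vs 4, 7 vs 7, 3 vs 4] → A does not strictly dominate C (column Y: 7 ≤ 7)
  B vs A: [1 vs 5, 6 vs 7, 7 vs 3] → B does not strictly dominate A (column X: 1 ≤ 5)
  B vs C: [1 vs 4, 6 vs 7, 7 vs 4] → B does not strictly dominate C (column X: 1 ≤ 4)
  C vs A: [4 vs 5, 7 vs 7, 4 vs 3] → C does not strictly dominate A (column X: 4 ≤ 5)
  C vs B: [4 vs 1, 7 vs 6, 4 vs 7] → C does not strictly dominate B (column Z: 4 ≤ 7)
No single strategy strictly dominates all others → no strictly dominant strategy.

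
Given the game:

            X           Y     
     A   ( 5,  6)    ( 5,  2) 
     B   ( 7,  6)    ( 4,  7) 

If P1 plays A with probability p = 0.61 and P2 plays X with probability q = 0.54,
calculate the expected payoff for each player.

E[P1] = 5.2418, E[P2] = 5.057

Work:
E[P1] = p·q·π₁(A,X) + p·(1-q)·π₁(A,Y) + (1-p)·q·π₁(B,X) + (1-p)·(1-q)·π₁(B,Y)
= 0.61·0.54·5 + 0.61·0.46·5 + 0.39·0.54·7 + 0.39·0.46·4
= 5.2418

E[P2] = 5.057 (similar calculation)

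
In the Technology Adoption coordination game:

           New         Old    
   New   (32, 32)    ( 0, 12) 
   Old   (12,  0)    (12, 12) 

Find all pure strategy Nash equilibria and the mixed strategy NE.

Pure NE: (New, New) and (Old, Old); Mixed NE: p = 0.375, q = 0.375

Work:
Check pure NE:
(New, New): (32, 32) - no unilateral deviation beneficial
(Old, Old): (12, 12) - no unilateral deviation beneficial
Mixed NE: P1 plays New with p = 0.375, P2 plays New with q = 0.375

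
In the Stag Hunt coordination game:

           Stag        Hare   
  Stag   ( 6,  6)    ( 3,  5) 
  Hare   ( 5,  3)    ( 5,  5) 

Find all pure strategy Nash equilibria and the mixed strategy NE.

Pure NE: (Stag, Stag) and (Hare, Hare); Mixed NE: p = 0.6667, q = 0.6667

Work:
Check pure NE:
(Stag, Stag): (6, 6) - no unilateral deviation beneficial
(Hare, Hare): (5, 5) - no unilateral deviation beneficial
Mixed NE: P1 plays Stag with p = 0.6667, P2 plays Stag with q = 0.6667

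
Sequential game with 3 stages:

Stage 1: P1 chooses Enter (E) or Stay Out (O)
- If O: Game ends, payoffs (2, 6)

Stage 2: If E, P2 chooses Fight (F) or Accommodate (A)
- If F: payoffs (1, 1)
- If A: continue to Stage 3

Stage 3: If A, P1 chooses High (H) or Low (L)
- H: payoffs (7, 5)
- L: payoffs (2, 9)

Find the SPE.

SPE: (E, A, H); Outcome (7, 5)

Work:
Stage 3: P1 chooses H (7 vs 2)
Stage 2: P2: F->1, A->5 (anticipating H). Choose A
Stage 1: P1: O->2, E->7 (anticipating A, H). Choose E
SPE path: E -> A -> H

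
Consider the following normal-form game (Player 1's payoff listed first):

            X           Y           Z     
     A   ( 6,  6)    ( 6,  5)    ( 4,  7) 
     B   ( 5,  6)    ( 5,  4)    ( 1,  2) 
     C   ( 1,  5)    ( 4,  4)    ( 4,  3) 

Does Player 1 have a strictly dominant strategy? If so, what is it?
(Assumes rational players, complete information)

No strictly dominant strategy exists for Player 1

Work:
A strategy strictly dominates another if it gives a strictly higher payoff against every opponent action. Compare each pair of P1's strategies column-by-column:
  A vs B: [6 vs 5, 6 vs 5, 4 vs 1] → A strictly dominates B
  A vs C: [6 vs 1, 6 vs 4, 4 vs 4] → A does not strictly dominate C (column Z: 4 ≤ 4)
  B vs A: [5 vs 6, 5 vs 6, 1 vs 4] → B does not strictly dominate A (column X: 5 ≤ 6)
  B vs C: [5 vs 1, 5 vs 4, 1 vs 4] → B does not strictly dominate C (column Z: 1 ≤ 4)
  C vs A: [1 vs 6, 4 vs 6, 4 vs 4] → C does not strictly dominate A (column X: 1 ≤ 6)
  C vs B: [1 vs 5, 4 vs 5, 4 vs 1] → C does not strictly dominate B (column X: 1 ≤ 5)
No single strategy strictly dominates all others → no strictly dominant strategy.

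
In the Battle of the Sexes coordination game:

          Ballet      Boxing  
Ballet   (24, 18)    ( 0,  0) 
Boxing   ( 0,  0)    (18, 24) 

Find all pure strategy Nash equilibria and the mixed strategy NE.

Pure NE: (Ballet, Ballet) and (Boxing, Boxing); Mixed NE: p = 0.5714, q = 0.4286

Work:
Check pure NE:
(Ballet, Ballet): (24, 18) - no unilateral deviation beneficial
(Boxing, Boxing): (18, 24) - no unilateral deviation beneficial
Mixed NE: P1 plays Ballet with p = 0.5714, P2 plays Ballet with q = 0.4286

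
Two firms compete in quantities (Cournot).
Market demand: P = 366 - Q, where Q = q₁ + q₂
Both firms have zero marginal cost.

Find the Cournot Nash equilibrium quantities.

q₁* = q₂* = 122.0; P* = 122.0

Work:
Profit: π_i = P·q_i = (a - q_i - q_j)·q_i
FOC: ∂π_i/∂q_i = a - 2q_i - q_j = 0
Reaction function: q_i = (366 - q_j)/2
Symmetry: q* = 366/3 = 122.0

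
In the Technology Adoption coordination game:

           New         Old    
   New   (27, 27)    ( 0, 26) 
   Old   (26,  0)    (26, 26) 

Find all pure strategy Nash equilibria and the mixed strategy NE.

Pure NE: (New, New) and (Old, Old); Mixed NE: p = 0.963, q = 0.963

Work:
Check pure NE:
(New, New): (27, 27) - no unilateral deviation beneficial
(Old, Old): (26, 26) - no unilateral deviation beneficial
Mixed NE: P1 plays New with p = 0.963, P2 plays New with q = 0.963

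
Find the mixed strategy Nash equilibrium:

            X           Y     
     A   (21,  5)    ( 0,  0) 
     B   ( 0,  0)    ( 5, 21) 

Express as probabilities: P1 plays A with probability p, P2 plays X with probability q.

p = 0.8077, q = 0.1923

Work:
Find probabilities that make opponent indifferent:
P2 chooses q to make P1 indifferent between A and B
P1 chooses p to make P2 indifferent between X and Y
Mixed NE: P1 plays (A: 0.8077, B: 0.1923), P2 plays (X: 0.1923, Y: 0.8077)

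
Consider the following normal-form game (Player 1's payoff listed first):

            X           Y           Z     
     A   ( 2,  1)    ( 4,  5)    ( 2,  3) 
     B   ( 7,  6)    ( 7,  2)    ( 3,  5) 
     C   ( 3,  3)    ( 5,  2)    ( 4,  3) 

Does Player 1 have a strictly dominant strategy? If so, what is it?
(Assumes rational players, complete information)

No strictly dominant strategy exists for Player 1

Work:
A strategy strictly dominates another if it gives a strictly higher payoff against every opponent action. Compare each pair of P1's strategies column-by-column:
  A vs B: [2 vs 7, 4 vs 7, 2 vs 3] → A does not strictly dominate B (column X: 2 ≤ 7)
  A vs C: [2 vs 3, 4 vs 5, 2 vs 4] → A does not strictly dominate C (column X: 2 ≤ 3)
  B vs A: [7 vs 2, 7 vs 4, 3 vs 2] → B strictly dominates A
  B vs C: [7 vs 3, 7 vs 5, 3 vs 4] → B does not strictly dominate C (column Z: 3 ≤ 4)
  C vs A: [3 vs 2, 5 vs 4, 4 vs 2] → C strictly dominates A
  C vs B: [3 vs 7, 5 vs 7, 4 vs 3] → C does not strictly dominate B (column X: 3 ≤ 7)
No single strategy strictly dominates all others → no strictly dominant strategy.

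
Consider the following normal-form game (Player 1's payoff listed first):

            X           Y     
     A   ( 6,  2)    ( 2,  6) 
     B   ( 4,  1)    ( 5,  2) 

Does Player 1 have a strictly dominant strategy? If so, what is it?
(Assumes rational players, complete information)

No strictly dominant strategy exists for Player 1

Work:
A strategy strictly dominates another if it gives a strictly higher payoff against every opponent action. Compare each pair of P1's strategies column-by-column:
  A vs B: [6 vs 4, 2 vs 5] → A does not strictly dominate B (column Y: 2 ≤ 5)
  B vs A: [4 vs 6, 5 vs 2] → B does not strictly dominate A (column X: 4 ≤ 6)
No single strategy strictly dominates all others → no strictly dominant strategy.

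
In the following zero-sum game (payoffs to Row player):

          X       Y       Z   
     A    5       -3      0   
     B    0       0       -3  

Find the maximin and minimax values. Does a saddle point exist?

Maximin = -3, Minimax = 0, Saddle: False

Work:
Row minimums: [-3, -3] → maximin = -3
Column maximums: [5, 0, 0] → minimax = 0
No saddle point (maximin ≠ minimax). Mixed strategy needed.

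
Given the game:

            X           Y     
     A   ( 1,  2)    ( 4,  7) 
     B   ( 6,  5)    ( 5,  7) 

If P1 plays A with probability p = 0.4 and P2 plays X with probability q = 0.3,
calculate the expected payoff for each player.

E[P1] = 4.42, E[P2] = 6.04

Work:
E[P1] = p·q·π₁(A,X) + p·(1-q)·π₁(A,Y) + (1-p)·q·π₁(B,X) + (1-p)·(1-q)·π₁(B,Y)
= 0.4·0.3·1 + 0.4·0.7·4 + 0.6·0.3·6 + 0.6·0.7·5
= 4.42

E[P2] = 6.04 (similar calculation)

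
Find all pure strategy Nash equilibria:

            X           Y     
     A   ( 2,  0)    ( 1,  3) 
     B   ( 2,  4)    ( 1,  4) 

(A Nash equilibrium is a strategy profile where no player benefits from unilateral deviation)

Nash equilibrium: (A, Y), (B, X), (B, Y)

Work:
Best responses:
  P1 vs X: payoffs [2, 2] → best response A/B (payoff 2)
  P1 vs Y: payoffs [1, 1] → best response A/B (payoff 1)
  P2 vs A: payoffs [0, 3] → best response Y (payoff 3)
  P2 vs B: payoffs [4, 4] → best response X/Y (payoff 4)
Mutual best responses: (A,Y), (B,X), (B,Y) → Nash equilibria.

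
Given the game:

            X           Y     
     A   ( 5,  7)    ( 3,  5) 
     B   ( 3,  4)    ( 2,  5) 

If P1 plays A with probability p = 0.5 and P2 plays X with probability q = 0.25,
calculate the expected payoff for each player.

E[P1] = 2.875, E[P2] = 5.125

Work:
E[P1] = p·q·π₁(A,X) + p·(1-q)·π₁(A,Y) + (1-p)·q·π₁(B,X) + (1-p)·(1-q)·π₁(B,Y)
= 0.5·0.25·5 + 0.5·0.75·3 + 0.5·0.25·3 + 0.5·0.75·2
= 2.875

E[P2] = 5.125 (similar calculation)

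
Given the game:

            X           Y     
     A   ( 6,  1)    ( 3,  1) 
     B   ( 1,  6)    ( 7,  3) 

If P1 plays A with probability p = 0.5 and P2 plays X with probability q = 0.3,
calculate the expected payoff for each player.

E[P1] = 4.55, E[P2] = 2.45

Work:
E[P1] = p·q·π₁(A,X) + p·(1-q)·π₁(A,Y) + (1-p)·q·π₁(B,X) + (1-p)·(1-q)·π₁(B,Y)
= 0.5·0.3·6 + 0.5·0.7·3 + 0.5·0.3·1 + 0.5·0.7·7
= 4.55

E[P2] = 2.45 (similar calculation)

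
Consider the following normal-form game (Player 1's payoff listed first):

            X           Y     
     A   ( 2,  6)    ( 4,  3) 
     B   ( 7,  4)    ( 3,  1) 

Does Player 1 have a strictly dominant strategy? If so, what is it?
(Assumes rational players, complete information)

No strictly dominant strategy exists for Player 1

Work:
A strategy strictly dominates another if it gives a strictly higher payoff against every opponent action. Compare each pair of P1's strategies column-by-column:
  A vs B: [2 vs 7, 4 vs 3] → A does not strictly dominate B (column X: 2 ≤ 7)
  B vs A: [7 vs 2, 3 vs 4] → B does not strictly dominate A (column Y: 3 ≤ 4)
No single strategy strictly dominates all others → no strictly dominant strategy.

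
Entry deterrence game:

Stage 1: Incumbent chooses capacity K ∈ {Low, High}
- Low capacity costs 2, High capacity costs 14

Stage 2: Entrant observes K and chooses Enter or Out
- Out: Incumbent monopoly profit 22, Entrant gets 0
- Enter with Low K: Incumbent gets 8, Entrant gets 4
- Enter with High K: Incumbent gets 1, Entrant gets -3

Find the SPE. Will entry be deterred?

SPE: (High, Enter|Low, Out|High); Entry deterred. Incumbent net profit = 8

Work:
After Low K: Entrant enters (4 > 0)
After High K: Entrant stays out (-3 < 0)
Incumbent: Low → 8−2=6, High → 22−14=8
Incumbent chooses High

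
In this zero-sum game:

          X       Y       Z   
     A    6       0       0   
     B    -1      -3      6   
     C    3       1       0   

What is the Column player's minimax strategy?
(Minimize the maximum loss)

Column should play Y, value = 1

Work:
Column player minimizes Row's maximum payoff:
Column X: max payoff to Row = 6
Column Y: max payoff to Row = 1
Column Z: max payoff to Row = 6
Minimum is 1, achieved by column Y.
Minimax strategy: Y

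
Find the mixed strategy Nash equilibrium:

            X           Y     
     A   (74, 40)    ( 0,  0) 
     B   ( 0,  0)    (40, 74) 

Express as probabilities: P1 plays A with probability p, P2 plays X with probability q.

p = 0.6491, q = 0.3509

Work:
Find probabilities that make opponent indifferent:
P2 chooses q to make P1 indifferent between A and B
P1 chooses p to make P2 indifferent between X and Y
Mixed NE: P1 plays (A: 0.6491, B: 0.3509), P2 plays (X: 0.3509, Y: 0.6491)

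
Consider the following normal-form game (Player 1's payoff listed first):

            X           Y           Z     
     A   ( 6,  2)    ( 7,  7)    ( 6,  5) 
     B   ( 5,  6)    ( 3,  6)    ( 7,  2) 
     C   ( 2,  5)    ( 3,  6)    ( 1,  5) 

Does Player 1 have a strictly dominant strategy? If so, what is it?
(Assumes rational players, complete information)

No strictly dominant strategy exists for Player 1

Work:
A strategy strictly dominates another if it gives a strictly higher payoff against every opponent action. Compare each pair of P1's strategies column-by-column:
  A vs B: [6 vs 5, 7 vs 3, 6 vs 7] → A does not strictly dominate B (column Z: 6 ≤ 7)
  A vs C: [6 vs 2, 7 vs 3, 6 vs 1] → A strictly dominates C
  B vs A: [5 vs 6, 3 vs 7, 7 vs 6] → B does not strictly dominate A (column X: 5 ≤ 6)
  B vs C: [5 vs 2, 3 vs 3, 7 vs 1] → B does not strictly dominate C (column Y: 3 ≤ 3)
  C vs A: [2 vs 6, 3 vs 7, 1 vs 6] → C does not strictly dominate A (column X: 2 ≤ 6)
  C vs B: [2 vs 5, 3 vs 3, 1 vs 7] → C does not strictly dominate B (column X: 2 ≤ 5)
No single strategy strictly dominates all others → no strictly dominant strategy.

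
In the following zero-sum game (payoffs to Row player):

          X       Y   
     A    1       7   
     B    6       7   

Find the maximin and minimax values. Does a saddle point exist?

Maximin = 6, Minimax = 6, Saddle: True

Work:
Row minimums: [1, 6] → maximin = 6
Column maximums: [6, 7] → minimax = 6
Saddle point exists! Game value = 6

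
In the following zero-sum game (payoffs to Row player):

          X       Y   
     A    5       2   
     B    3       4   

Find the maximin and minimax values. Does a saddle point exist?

Maximin = 3, Minimax = 4, Saddle: False

Work:
Row minimums: [2, 3] → maximin = 3
Column maximums: [5, 4] → minimax = 4
No saddle point (maximin ≠ minimax). Mixed strategy needed.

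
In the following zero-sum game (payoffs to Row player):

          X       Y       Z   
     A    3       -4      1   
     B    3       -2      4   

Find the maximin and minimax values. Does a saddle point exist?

Maximin = -2, Minimax = -2, Saddle: True

Work:
Row minimums: [-4, -2] → maximin = -2
Column maximums: [3, -2, 4] → minimax = -2
Saddle point exists! Game value = -2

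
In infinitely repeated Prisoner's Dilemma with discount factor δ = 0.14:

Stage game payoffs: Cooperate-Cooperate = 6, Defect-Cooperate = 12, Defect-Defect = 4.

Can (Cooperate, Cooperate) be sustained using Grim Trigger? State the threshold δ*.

δ* = 0.75; since δ = 0.14 < 0.75, cooperation cannot be sustained

Work:
For Grim Trigger:
Cooperate forever: 6/(1-δ)
Defect then punished: 12 + 4·δ/(1-δ)
Need: 6/(1-δ) ≥ 12 + 4·δ/(1-δ)
Solving: δ ≥ (T-R)/(T-P) = (12-6)/(12-4) = 0.75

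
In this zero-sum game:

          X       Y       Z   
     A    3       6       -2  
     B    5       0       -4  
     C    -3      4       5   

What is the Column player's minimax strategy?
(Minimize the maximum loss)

Column should play X or Z (all achieve the minimum), value = 5

Work:
Column player minimizes Row's maximum payoff:
Column X: max payoff to Row = 5
Column Y: max payoff to Row = 6
Column Z: max payoff to Row = 5
Minimum is 5, achieved by columns X, Z (tied).
Each of X or Z is a minimax strategy.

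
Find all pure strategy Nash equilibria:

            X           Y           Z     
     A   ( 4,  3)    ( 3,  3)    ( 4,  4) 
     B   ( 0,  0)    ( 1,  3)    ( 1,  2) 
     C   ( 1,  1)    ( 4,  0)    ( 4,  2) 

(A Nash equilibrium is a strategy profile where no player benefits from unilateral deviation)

Nash equilibrium: (A, Z), (C, Z)

Work:
Best responses:
  P1 vs X: payoffs [4, 0, 1] → best response A (payoff 4)
  P1 vs Y: payoffs [3, 1, 4] → best response C (payoff 4)
  P1 vs Z: payoffs [4, 1, 4] → best response A/C (payoff 4)
  P2 vs A: payoffs [3, 3, 4] → best response Z (payoff 4)
  P2 vs B: payoffs [0, 3, 2] → best response Y (payoff 3)
  P2 vs C: payoffs [1, 0, 2] → best response Z (payoff 2)
Mutual best responses: (A,Z), (C,Z) → Nash equilibria.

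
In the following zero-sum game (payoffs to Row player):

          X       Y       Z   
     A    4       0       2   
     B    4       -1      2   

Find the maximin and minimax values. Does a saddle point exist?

Maximin = 0, Minimax = 0, Saddle: True

Work:
Row minimums: [0, -1] → maximin = 0
Column maximums: [4, 0, 2] → minimax = 0
Saddle point exists! Game value = 0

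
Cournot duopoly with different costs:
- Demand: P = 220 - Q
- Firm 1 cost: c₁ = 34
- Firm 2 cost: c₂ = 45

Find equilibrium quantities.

q₁* = 65.67, q₂* = 54.67

Work:
Reaction: q₁ = (220 - 34 - q₂)/2
Reaction: q₂ = (220 - 45 - q₁)/2
Solve simultaneously:
q₁* = (220 - 2×34 + 45)/3 = 65.67
q₂* = (220 - 2×45 + 34)/3 = 54.67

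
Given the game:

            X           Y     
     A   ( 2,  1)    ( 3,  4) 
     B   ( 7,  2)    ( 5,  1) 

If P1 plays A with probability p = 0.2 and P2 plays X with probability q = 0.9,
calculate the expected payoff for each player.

E[P1] = 5.86, E[P2] = 1.78

Work:
E[P1] = p·q·π₁(A,X) + p·(1-q)·π₁(A,Y) + (1-p)·q·π₁(B,X) + (1-p)·(1-q)·π₁(B,Y)
= 0.2·0.9·2 + 0.2·0.1·3 + 0.8·0.9·7 + 0.8·0.1·5
= 5.86

E[P2] = 1.78 (similar calculation)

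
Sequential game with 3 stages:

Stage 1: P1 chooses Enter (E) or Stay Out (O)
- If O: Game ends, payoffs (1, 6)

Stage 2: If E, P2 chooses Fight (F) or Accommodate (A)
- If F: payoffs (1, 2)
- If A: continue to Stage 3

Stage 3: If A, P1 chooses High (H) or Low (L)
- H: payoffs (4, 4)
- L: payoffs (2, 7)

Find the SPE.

SPE: (E, A, H); Outcome (4, 4)

Work:
Stage 3: P1 chooses H (4 vs 2)
Stage 2: P2: F->2, A->4 (anticipating H). Choose A
Stage 1: P1: O->1, E->4 (anticipating A, H). Choose E
SPE path: E -> A -> H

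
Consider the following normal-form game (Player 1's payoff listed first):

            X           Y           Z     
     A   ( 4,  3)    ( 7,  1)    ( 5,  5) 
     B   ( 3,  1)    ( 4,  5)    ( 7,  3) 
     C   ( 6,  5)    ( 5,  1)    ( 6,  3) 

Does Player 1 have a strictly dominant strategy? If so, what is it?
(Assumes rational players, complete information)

No strictly dominant strategy exists for Player 1

Work:
A strategy strictly dominates another if it gives a strictly higher payoff against every opponent action. Compare each pair of P1's strategies column-by-column:
  A vs B: [4 vs 3, 7 vs 4, 5 vs 7] → A does not strictly dominate B (column Z: 5 ≤ 7)
  A vs C: [4 vs 6, 7 vs 5, 5 vs 6] → A does not strictly dominate C (column X: 4 ≤ 6)
  B vs A: [3 vs 4, 4 vs 7, 7 vs 5] → B does not strictly dominate A (column X: 3 ≤ 4)
  B vs C: [3 vs 6, 4 vs 5, 7 vs 6] → B does not strictly dominate C (column X: 3 ≤ 6)
  C vs A: [6 vs 4, 5 vs 7, 6 vs 5] → C does not strictly dominate A (column Y: 5 ≤ 7)
  C vs B: [6 vs 3, 5 vs 4, 6 vs 7] → C does not strictly dominate B (column Z: 6 ≤ 7)
No single strategy strictly dominates all others → no strictly dominant strategy.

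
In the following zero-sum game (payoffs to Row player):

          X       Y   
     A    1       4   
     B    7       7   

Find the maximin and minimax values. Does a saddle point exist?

Maximin = 7, Minimax = 7, Saddle: True

Work:
Row minimums: [1, 7] → maximin = 7
Column maximums: [7, 7] → minimax = 7
Saddle point exists! Game value = 7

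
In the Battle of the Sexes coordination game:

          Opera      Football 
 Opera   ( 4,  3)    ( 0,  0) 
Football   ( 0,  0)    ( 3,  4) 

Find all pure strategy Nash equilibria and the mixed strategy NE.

Pure NE: (Opera, Opera) and (Football, Football); Mixed NE: p = 0.5714, q = 0.4286

Work:
Check pure NE:
(Opera, Opera): (4, 3) - no unilateral deviation beneficial
(Football, Football): (3, 4) - no unilateral deviation beneficial
Mixed NE: P1 plays Opera with p = 0.5714, P2 plays Opera with q = 0.4286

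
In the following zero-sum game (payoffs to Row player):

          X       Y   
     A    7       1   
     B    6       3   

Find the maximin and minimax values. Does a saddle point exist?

Maximin = 3, Minimax = 3, Saddle: True

Work:
Row minimums: [1, 3] → maximin = 3
Column maximums: [7, 3] → minimax = 3
Saddle point exists! Game value = 3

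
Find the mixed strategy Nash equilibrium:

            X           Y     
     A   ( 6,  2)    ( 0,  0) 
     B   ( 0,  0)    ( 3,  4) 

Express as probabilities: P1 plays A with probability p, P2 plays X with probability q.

p = 0.6667, q = 0.3333

Work:
Find probabilities that make opponent indifferent:
P2 chooses q to make P1 indifferent between A and B
P1 chooses p to make P2 indifferent between X and Y
Mixed NE: P1 plays (A: 0.6667, B: 0.3333), P2 plays (X: 0.3333, Y: 0.6667)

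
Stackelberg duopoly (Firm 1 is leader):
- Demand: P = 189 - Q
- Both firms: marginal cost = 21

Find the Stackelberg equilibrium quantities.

q₁* (leader) = 84.0, q₂* (follower) = 42.0

Work:
Follower's reaction: q₂ = (a - c - q₁)/2
Leader substitutes: π₁ = q₁·(a - q₁ - (a-c-q₁)/2 - c)
FOC: q₁* = (189 - 21)/2 = 84.00
Then: q₂* = (189 - 21 - 84.0)/2 = 42.00
Leader has first-mover advantage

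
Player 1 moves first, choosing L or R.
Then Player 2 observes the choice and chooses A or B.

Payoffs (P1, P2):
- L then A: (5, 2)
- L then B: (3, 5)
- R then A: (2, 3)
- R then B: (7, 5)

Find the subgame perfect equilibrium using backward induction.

P1 plays R, P2 plays B after L and B after R; Payoff (7, 5)

Work:
Backward induction:
After L: P2 chooses B → P1 gets 3
After R: P2 chooses B → P1 gets 7
P1 chooses R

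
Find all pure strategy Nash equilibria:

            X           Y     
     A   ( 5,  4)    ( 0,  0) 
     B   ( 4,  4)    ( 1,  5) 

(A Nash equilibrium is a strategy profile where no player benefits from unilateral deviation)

Nash equilibrium: (A, X), (B, Y)

Work:
Best responses:
  P1 vs X: payoffs [5, 4] → best response A (payoff 5)
  P1 vs Y: payoffs [0, 1] → best response B (payoff 1)
  P2 vs A: payoffs [4, 0] → best response X (payoff 4)
  P2 vs B: payoffs [4, 5] → best response Y (payoff 5)
Mutual best responses: (A,X), (B,Y) → Nash equilibria.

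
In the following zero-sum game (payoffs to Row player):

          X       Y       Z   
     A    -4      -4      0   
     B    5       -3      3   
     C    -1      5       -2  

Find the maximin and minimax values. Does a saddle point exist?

Maximin = -2, Minimax = 3, Saddle: False

Work:
Row minimums: [-4, -3, -2] → maximin = -2
Column maximums: [5, 5, 3] → minimax = 3
No saddle point (maximin ≠ minimax). Mixed strategy needed.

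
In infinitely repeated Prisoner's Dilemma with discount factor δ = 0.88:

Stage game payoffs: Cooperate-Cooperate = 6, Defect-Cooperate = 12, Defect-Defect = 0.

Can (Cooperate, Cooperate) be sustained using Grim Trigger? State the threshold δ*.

δ* = 0.5; since δ = 0.88 ≥ 0.5, cooperation can be sustained

Work:
For Grim Trigger:
Cooperate forever: 6/(1-δ)
Defect then punished: 12 + 0·δ/(1-δ)
Need: 6/(1-δ) ≥ 12 + 0·δ/(1-δ)
Solving: δ ≥ (T-R)/(T-P) = (12-6)/(12-0) = 0.5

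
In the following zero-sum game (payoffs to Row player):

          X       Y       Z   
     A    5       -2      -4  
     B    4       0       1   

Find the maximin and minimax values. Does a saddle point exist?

Maximin = 0, Minimax = 0, Saddle: True

Work:
Row minimums: [-4, 0] → maximin = 0
Column maximums: [5, 0, 1] → minimax = 0
Saddle point exists! Game value = 0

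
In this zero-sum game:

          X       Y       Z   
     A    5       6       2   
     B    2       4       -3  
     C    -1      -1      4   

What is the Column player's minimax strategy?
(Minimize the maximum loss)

Column should play Z, value = 4

Work:
Column player minimizes Row's maximum payoff:
Column X: max payoff to Row = 5
Column Y: max payoff to Row = 6
Column Z: max payoff to Row = 4
Minimum is 4, achieved by column Z.
Minimax strategy: Z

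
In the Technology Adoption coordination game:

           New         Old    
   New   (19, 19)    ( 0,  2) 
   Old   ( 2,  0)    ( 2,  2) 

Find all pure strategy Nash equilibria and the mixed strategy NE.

Pure NE: (New, New) and (Old, Old); Mixed NE: p = 0.1053, q = 0.1053

Work:
Check pure NE:
(New, New): (19, 19) - no unilateral deviation beneficial
(Old, Old): (2, 2) - no unilateral deviation beneficial
Mixed NE: P1 plays New with p = 0.1053, P2 plays New with q = 0.1053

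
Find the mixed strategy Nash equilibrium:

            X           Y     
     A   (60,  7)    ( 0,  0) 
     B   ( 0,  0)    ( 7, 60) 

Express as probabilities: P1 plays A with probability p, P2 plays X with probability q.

p = 0.8955, q = 0.1045

Work:
Find probabilities that make opponent indifferent:
P2 chooses q to make P1 indifferent between A and B
P1 chooses p to make P2 indifferent between X and Y
Mixed NE: P1 plays (A: 0.8955, B: 0.1045), P2 plays (X: 0.1045, Y: 0.8955)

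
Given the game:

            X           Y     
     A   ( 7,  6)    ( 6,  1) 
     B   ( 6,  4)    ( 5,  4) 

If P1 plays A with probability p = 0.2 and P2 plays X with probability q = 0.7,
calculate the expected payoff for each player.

E[P1] = 5.9, E[P2] = 4.1

Work:
E[P1] = p·q·π₁(A,X) + p·(1-q)·π₁(A,Y) + (1-p)·q·π₁(B,X) + (1-p)·(1-q)·π₁(B,Y)
= 0.2·0.7·7 + 0.2·0.3·6 + 0.8·0.7·6 + 0.8·0.3·5
= 5.9

E[P2] = 4.1 (similar calculation)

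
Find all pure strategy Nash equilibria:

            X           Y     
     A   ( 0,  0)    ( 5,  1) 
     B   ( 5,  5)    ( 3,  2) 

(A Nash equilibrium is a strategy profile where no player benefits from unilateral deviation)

Nash equilibrium: (A, Y), (B, X)

Work:
Best responses:
  P1 vs X: payoffs [0, 5] → best response B (payoff 5)
  P1 vs Y: payoffs [5, 3] → best response A (payoff 5)
  P2 vs A: payoffs [0, 1] → best response Y (payoff 1)
  P2 vs B: payoffs [5, 2] → best response X (payoff 5)
Mutual best responses: (A,Y), (B,X) → Nash equilibria.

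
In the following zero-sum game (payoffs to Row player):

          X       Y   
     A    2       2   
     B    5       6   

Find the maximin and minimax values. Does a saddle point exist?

Maximin = 5, Minimax = 5, Saddle: True

Work:
Row minimums: [2, 5] → maximin = 5
Column maximums: [5, 6] → minimax = 5
Saddle point exists! Game value = 5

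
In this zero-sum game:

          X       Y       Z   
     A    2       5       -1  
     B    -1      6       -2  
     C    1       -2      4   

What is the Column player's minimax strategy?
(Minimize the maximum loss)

Column should play X, value = 2

Work:
Column player minimizes Row's maximum payoff:
Column X: max payoff to Row = 2
Column Y: max payoff to Row = 6
Column Z: max payoff to Row = 4
Minimum is 2, achieved by column X.
Minimax strategy: X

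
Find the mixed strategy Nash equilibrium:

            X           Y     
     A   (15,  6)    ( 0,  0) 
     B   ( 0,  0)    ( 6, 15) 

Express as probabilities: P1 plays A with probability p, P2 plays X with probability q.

p = 0.7143, q = 0.2857

Work:
Find probabilities that make opponent indifferent:
P2 chooses q to make P1 indifferent between A and B
P1 chooses p to make P2 indifferent between X and Y
Mixed NE: P1 plays (A: 0.7143, B: 0.2857), P2 plays (X: 0.2857, Y: 0.7143)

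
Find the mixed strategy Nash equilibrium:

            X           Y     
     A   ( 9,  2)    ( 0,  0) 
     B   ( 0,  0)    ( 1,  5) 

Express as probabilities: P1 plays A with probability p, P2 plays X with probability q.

p = 0.7143, q = 0.1

Work:
Find probabilities that make opponent indifferent:
P2 chooses q to make P1 indifferent between A and B
P1 chooses p to make P2 indifferent between X and Y
Mixed NE: P1 plays (A: 0.7143, B: 0.2857), P2 plays (X: 0.1, Y: 0.9)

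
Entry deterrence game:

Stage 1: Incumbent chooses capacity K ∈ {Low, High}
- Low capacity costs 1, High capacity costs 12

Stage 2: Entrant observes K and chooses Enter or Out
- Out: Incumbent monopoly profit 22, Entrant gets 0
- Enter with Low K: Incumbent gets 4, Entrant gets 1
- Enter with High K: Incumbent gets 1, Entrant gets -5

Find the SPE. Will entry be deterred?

SPE: (High, Enter|Low, Out|High); Entry deterred. Incumbent net profit = 10

Work:
After Low K: Entrant enters (1 > 0)
After High K: Entrant stays out (-5 < 0)
Incumbent: Low → 4−1=3, High → 22−12=10
Incumbent chooses High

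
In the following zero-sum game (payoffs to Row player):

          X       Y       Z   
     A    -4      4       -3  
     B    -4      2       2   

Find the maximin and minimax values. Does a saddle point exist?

Maximin = -4, Minimax = -4, Saddle: True

Work:
Row minimums: [-4, -4] → maximin = -4
Column maximums: [-4, 4, 2] → minimax = -4
Saddle point exists! Game value = -4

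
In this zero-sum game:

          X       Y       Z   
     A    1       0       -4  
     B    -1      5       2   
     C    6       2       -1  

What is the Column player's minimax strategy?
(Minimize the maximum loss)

Column should play Z, value = 2

Work:
Column player minimizes Row's maximum payoff:
Column X: max payoff to Row = 6
Column Y: max payoff to Row = 5
Column Z: max payoff to Row = 2
Minimum is 2, achieved by column Z.
Minimax strategy: Z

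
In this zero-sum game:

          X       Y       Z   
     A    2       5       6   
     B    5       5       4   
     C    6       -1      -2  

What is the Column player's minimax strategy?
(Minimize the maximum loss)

Column should play Y, value = 5

Work:
Column player minimizes Row's maximum payoff:
Column X: max payoff to Row = 6
Column Y: max payoff to Row = 5
Column Z: max payoff to Row = 6
Minimum is 5, achieved by column Y.
Minimax strategy: Y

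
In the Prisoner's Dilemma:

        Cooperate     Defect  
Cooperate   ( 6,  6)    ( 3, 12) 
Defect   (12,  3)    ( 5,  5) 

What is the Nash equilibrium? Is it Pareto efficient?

(Defect, Defect) is NE; not Pareto efficient

Work:
Defect dominates Cooperate for both players:
If P2 cooperates: Defect (12) > Cooperate (6)
If P2 defects: Defect (5) > Cooperate (3)
NE: (Defect, Defect) with payoff (5, 5)
But (Cooperate, Cooperate) = (6, 6) Pareto dominates (5, 5)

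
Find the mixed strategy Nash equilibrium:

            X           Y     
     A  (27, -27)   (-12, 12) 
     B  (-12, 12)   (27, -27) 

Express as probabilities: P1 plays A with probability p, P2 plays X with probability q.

p = 0.5, q = 0.5

Work:
Find probabilities that make opponent indifferent:
P2 chooses q to make P1 indifferent between A and B
P1 chooses p to make P2 indifferent between X and Y
Mixed NE: P1 plays (A: 0.5, B: 0.5), P2 plays (X: 0.5, Y: 0.5)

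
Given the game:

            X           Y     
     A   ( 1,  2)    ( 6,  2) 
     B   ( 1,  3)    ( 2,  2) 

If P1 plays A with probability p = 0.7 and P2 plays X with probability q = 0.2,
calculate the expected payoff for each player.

E[P1] = 4.04, E[P2] = 2.06

Work:
E[P1] = p·q·π₁(A,X) + p·(1-q)·π₁(A,Y) + (1-p)·q·π₁(B,X) + (1-p)·(1-q)·π₁(B,Y)
= 0.7·0.2·1 + 0.7·0.8·6 + 0.3·0.2·1 + 0.3·0.8·2
= 4.04

E[P2] = 2.06 (similar calculation)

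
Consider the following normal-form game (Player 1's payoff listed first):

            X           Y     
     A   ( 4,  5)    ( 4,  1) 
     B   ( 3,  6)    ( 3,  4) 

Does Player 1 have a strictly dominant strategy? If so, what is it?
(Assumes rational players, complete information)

Yes, Player 1's strictly dominant strategy is A

Work:
A strategy strictly dominates another if it gives a strictly higher payoff against every opponent action. Compare each pair of P1's strategies column-by-column:
  A vs B: [4 vs 3, 4 vs 3] → A strictly dominates B
  B vs A: [3 vs 4, 3 vs 4] → B does not strictly dominate A (column X: 3 ≤ 4)
A strictly dominates every other strategy → strictly dominant.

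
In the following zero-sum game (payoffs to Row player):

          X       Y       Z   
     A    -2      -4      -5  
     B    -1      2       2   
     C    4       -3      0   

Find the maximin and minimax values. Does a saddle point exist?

Maximin = -1, Minimax = 2, Saddle: False

Work:
Row minimums: [-5, -1, -3] → maximin = -1
Column maximums: [4, 2, 2] → minimax = 2
No saddle point (maximin ≠ minimax). Mixed strategy needed.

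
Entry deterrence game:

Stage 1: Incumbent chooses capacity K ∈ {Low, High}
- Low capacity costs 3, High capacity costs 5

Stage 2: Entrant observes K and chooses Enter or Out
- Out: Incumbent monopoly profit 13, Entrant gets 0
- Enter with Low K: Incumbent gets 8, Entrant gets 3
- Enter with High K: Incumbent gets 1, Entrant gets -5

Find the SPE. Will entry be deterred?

SPE: (High, Enter|Low, Out|High); Entry deterred. Incumbent net profit = 8

Work:
After Low K: Entrant enters (3 > 0)
After High K: Entrant stays out (-5 < 0)
Incumbent: Low → 8−3=5, High → 13−5=8
Incumbent chooses High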